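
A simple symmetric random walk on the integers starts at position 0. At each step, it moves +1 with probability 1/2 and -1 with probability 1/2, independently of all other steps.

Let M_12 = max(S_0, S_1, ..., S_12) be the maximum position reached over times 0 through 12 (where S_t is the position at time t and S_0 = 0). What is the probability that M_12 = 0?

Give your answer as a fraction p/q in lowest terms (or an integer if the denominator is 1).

Answer: 231/1024

Derivation:
Let M_12 = max(S_0,...,S_12). Use the reflection principle: for j ≥ 1, #{paths with M_12 ≥ j} = #{S_12 ≥ j} + #{S_12 ≥ j+1}.
P(M_12 ≥ 0) = 1 since S_0 = 0, so #{M_12 ≥ 0} = 4096.
#{M_12 ≥ 1} = #{S_12 ≥ 1} + #{S_12 ≥ 2} = 1586 + 1586 = 3172.
#{M_12 = 0} = 4096 - 3172 = 924.
P(M_12 = 0) = 924/4096 = 231/1024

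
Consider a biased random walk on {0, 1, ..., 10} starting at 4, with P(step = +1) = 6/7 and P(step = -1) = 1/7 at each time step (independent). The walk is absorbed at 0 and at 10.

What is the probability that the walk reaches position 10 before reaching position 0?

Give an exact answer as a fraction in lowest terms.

Biased walk: p = 6/7, q = 1/7, r = q/p = 1/6
Gambler's ruin: P(hit 10 before 0 | start at 4) = (1 - r^a)/(1 - r^N)
r^4 = 1/1296; r^10 = 1/60466176
P = (1 - 1/1296) / (1 - 1/60466176) = 1295/1296 / 60466175/60466176 = 1726272/1727605

Answer: 1726272/1727605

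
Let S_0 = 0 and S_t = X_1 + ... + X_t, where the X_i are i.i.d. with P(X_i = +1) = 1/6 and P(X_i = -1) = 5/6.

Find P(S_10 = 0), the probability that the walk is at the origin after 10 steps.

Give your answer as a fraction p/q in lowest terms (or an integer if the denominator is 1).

Answer: 21875/1679616

Derivation:
To be at 0 after 10 steps: need exactly 5 steps of +1 and 5 of -1.
Number of such sequences: C(10,5) = 252
Each has probability (1/6)^5 · (5/6)^5 = 3125/60466176
P = 252 · 3125/60466176 = 21875/1679616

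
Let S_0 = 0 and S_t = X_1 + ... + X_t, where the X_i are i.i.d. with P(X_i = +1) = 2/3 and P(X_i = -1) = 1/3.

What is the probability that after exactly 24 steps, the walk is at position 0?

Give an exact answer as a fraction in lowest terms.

To be at 0 after 24 steps: need exactly 12 steps of +1 and 12 of -1.
Number of such sequences: C(24,12) = 2704156
Each has probability (2/3)^12 · (1/3)^12 = 4096/282429536481
P = 2704156 · 4096/282429536481 = 11076222976/282429536481

Answer: 11076222976/282429536481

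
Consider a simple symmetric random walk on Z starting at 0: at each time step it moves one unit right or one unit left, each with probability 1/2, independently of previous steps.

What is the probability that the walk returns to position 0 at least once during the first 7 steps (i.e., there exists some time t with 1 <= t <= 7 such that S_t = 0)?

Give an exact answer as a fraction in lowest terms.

Count via complement. Let g(t,s) = #length-t paths at position s with S_1..S_t all ≠ 0.
g(t,s) = g(t-1,s-1) + g(t-1,s+1) for s ≠ 0; g(t,0) = 0.
t=0: g(0,0)=1
t=1: g(1,-1)=1 g(1,1)=1
t=2: g(2,-2)=1 g(2,2)=1
t=3: g(3,-3)=1 g(3,-1)=1 g(3,1)=1 g(3,3)=1
t=4: g(4,-4)=1 g(4,-2)=2 g(4,2)=2 g(4,4)=1
t=5: g(5,-5)=1 g(5,-3)=3 g(5,-1)=2 g(5,1)=2 g(5,3)=3 g(5,5)=1
t=6: g(6,-6)=1 g(6,-4)=4 g(6,-2)=5 g(6,2)=5 g(6,4)=4 g(6,6)=1
t=7: g(7,-7)=1 g(7,-5)=5 g(7,-3)=9 g(7,-1)=5 g(7,1)=5 g(7,3)=9 g(7,5)=5 g(7,7)=1
Paths never hitting 0: Σ_s g(7,s) = 40
Paths hitting 0: 2^7 - 40 = 88
P = 88/128 = 11/16

Answer: 11/16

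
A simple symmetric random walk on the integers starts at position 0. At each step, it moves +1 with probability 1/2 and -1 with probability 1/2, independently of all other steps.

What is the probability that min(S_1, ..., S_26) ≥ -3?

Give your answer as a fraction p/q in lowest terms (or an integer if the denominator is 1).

Let f(t,s) = #length-t paths at position s with S_1..S_t all ≥ -3.
f(t,s) = f(t-1,s-1) + f(t-1,s+1) for s ≥ -3; f(t,s) = 0 for s < -3.
t=0: f(0,0)=1
t=1: f(1,-1)=1 f(1,1)=1
t=2: f(2,-2)=1 f(2,0)=2 f(2,2)=1
t=3: f(3,-3)=1 f(3,-1)=3 f(3,1)=3 f(3,3)=1
t=4: f(4,-2)=4 f(4,0)=6 f(4,2)=4 f(4,4)=1
t=5: f(5,-3)=4 f(5,-1)=10 f(5,1)=10 f(5,3)=5 f(5,5)=1
t=6: f(6,-2)=14 f(6,0)=20 f(6,2)=15 f(6,4)=6 f(6,6)=1
t=7: f(7,-3)=14 f(7,-1)=34 f(7,1)=35 f(7,3)=21 f(7,5)=7 f(7,7)=1
t=8: f(8,-2)=48 f(8,0)=69 f(8,2)=56 f(8,4)=28 f(8,6)=8 f(8,8)=1
t=9: f(9,-3)=48 f(9,-1)=117 f(9,1)=125 f(9,3)=84 f(9,5)=36 f(9,7)=9 f(9,9)=1
t=10: f(10,-2)=165 f(10,0)=242 f(10,2)=209 f(10,4)=120 f(10,6)=45 f(10,8)=10 f(10,10)=1
t=11: f(11,-3)=165 f(11,-1)=407 f(11,1)=451 f(11,3)=329 f(11,5)=165 f(11,7)=55 f(11,9)=11 f(11,11)=1
t=12: f(12,-2)=572 f(12,0)=858 f(12,2)=780 f(12,4)=494 f(12,6)=220 f(12,8)=66 f(12,10)=12 f(12,12)=1
t=13: f(13,-3)=572 f(13,-1)=1430 f(13,1)=1638 f(13,3)=1274 f(13,5)=714 f(13,7)=286 f(13,9)=78 f(13,11)=13 f(13,13)=1
t=14: f(14,-2)=2002 f(14,0)=3068 f(14,2)=2912 f(14,4)=1988 f(14,6)=1000 f(14,8)=364 f(14,10)=91 f(14,12)=14 f(14,14)=1
t=15: f(15,-3)=2002 f(15,-1)=5070 f(15,1)=5980 f(15,3)=4900 f(15,5)=2988 f(15,7)=1364 f(15,9)=455 f(15,11)=105 f(15,13)=15 f(15,15)=1
t=16: f(16,-2)=7072 f(16,0)=11050 f(16,2)=10880 f(16,4)=7888 f(16,6)=4352 f(16,8)=1819 f(16,10)=560 f(16,12)=120 f(16,14)=16 f(16,16)=1
t=17: f(17,-3)=7072 f(17,-1)=18122 f(17,1)=21930 f(17,3)=18768 f(17,5)=12240 f(17,7)=6171 f(17,9)=2379 f(17,11)=680 f(17,13)=136 f(17,15)=17 f(17,17)=1
t=18: f(18,-2)=25194 f(18,0)=40052 f(18,2)=40698 f(18,4)=31008 f(18,6)=18411 f(18,8)=8550 f(18,10)=3059 f(18,12)=816 f(18,14)=153 f(18,16)=18 f(18,18)=1
t=19: f(19,-3)=25194 f(19,-1)=65246 f(19,1)=80750 f(19,3)=71706 f(19,5)=49419 f(19,7)=26961 f(19,9)=11609 f(19,11)=3875 f(19,13)=969 f(19,15)=171 f(19,17)=19 f(19,19)=1
t=20: f(20,-2)=90440 f(20,0)=145996 f(20,2)=152456 f(20,4)=121125 f(20,6)=76380 f(20,8)=38570 f(20,10)=15484 f(20,12)=4844 f(20,14)=1140 f(20,16)=190 f(20,18)=20 f(20,20)=1
t=21: f(21,-3)=90440 f(21,-1)=236436 f(21,1)=298452 f(21,3)=273581 f(21,5)=197505 f(21,7)=114950 f(21,9)=54054 f(21,11)=20328 f(21,13)=5984 f(21,15)=1330 f(21,17)=210 f(21,19)=21 f(21,21)=1
t=22: f(22,-2)=326876 f(22,0)=534888 f(22,2)=572033 f(22,4)=471086 f(22,6)=312455 f(22,8)=169004 f(22,10)=74382 f(22,12)=26312 f(22,14)=7314 f(22,16)=1540 f(22,18)=231 f(22,20)=22 f(22,22)=1
t=23: f(23,-3)=326876 f(23,-1)=861764 f(23,1)=1106921 f(23,3)=1043119 f(23,5)=783541 f(23,7)=481459 f(23,9)=243386 f(23,11)=100694 f(23,13)=33626 f(23,15)=8854 f(23,17)=1771 f(23,19)=253 f(23,21)=23 f(23,23)=1
t=24: f(24,-2)=1188640 f(24,0)=1968685 f(24,2)=2150040 f(24,4)=1826660 f(24,6)=1265000 f(24,8)=724845 f(24,10)=344080 f(24,12)=134320 f(24,14)=42480 f(24,16)=10625 f(24,18)=2024 f(24,20)=276 f(24,22)=24 f(24,24)=1
t=25: f(25,-3)=1188640 f(25,-1)=3157325 f(25,1)=4118725 f(25,3)=3976700 f(25,5)=3091660 f(25,7)=1989845 f(25,9)=1068925 f(25,11)=478400 f(25,13)=176800 f(25,15)=53105 f(25,17)=12649 f(25,19)=2300 f(25,21)=300 f(25,23)=25 f(25,25)=1
t=26: f(26,-2)=4345965 f(26,0)=7276050 f(26,2)=8095425 f(26,4)=7068360 f(26,6)=5081505 f(26,8)=3058770 f(26,10)=1547325 f(26,12)=655200 f(26,14)=229905 f(26,16)=65754 f(26,18)=14949 f(26,20)=2600 f(26,22)=325 f(26,24)=26 f(26,26)=1
Σ_s f(26,s) = 37442160
P = 37442160/67108864 = 2340135/4194304

Answer: 2340135/4194304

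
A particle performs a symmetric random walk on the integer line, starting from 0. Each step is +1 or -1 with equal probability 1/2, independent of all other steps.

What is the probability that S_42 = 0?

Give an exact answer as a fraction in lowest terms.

To return to 0 after 42 steps: need exactly 21 steps of +1 and 21 of -1.
Favorable paths: C(42,21) = 538257874440
Total paths: 2^42 = 4398046511104
P = 538257874440/4398046511104 = 67282234305/549755813888

Answer: 67282234305/549755813888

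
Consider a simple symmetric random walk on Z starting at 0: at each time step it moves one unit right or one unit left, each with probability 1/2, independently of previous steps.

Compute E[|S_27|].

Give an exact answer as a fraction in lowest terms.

S_27 takes values m ≡ 1 (mod 2) with |m| ≤ 27; P(S_27=m) = C(27,(27+m)/2)/2^27.
Total paths: 2^27 = 134217728
Distribution: P(S=-27)=1/134217728, P(S=-25)=27/134217728, P(S=-23)=351/134217728, P(S=-21)=2925/134217728, P(S=-19)=17550/134217728, P(S=-17)=80730/134217728, P(S=-15)=296010/134217728, P(S=-13)=888030/134217728, P(S=-11)=2220075/134217728, P(S=-9)=4686825/134217728, P(S=-7)=8436285/134217728, P(S=-5)=13037895/134217728, P(S=-3)=17383860/134217728, P(S=-1)=20058300/134217728, P(S=1)=20058300/134217728, P(S=3)=17383860/134217728, P(S=5)=13037895/134217728, P(S=7)=8436285/134217728, P(S=9)=4686825/134217728, P(S=11)=2220075/134217728, P(S=13)=888030/134217728, P(S=15)=296010/134217728, P(S=17)=80730/134217728, P(S=19)=17550/134217728, P(S=21)=2925/134217728, P(S=23)=351/134217728, P(S=25)=27/134217728, P(S=27)=1/134217728
E[|S_27|] = Σ_m |m|·P(S_27=m) = 561632400/134217728 = 35102025/8388608

Answer: 35102025/8388608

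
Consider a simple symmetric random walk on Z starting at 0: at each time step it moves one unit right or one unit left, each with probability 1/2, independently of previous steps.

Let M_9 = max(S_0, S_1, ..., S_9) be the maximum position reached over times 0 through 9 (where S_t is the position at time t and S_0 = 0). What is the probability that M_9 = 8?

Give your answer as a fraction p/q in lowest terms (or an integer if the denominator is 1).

Let M_9 = max(S_0,...,S_9). Use the reflection principle: for j ≥ 1, #{paths with M_9 ≥ j} = #{S_9 ≥ j} + #{S_9 ≥ j+1}.
By reflection, #{M_9 ≥ 8} = #{S_9 ≥ 8} + #{S_9 ≥ 9} = 1 + 1 = 2.
#{M_9 ≥ 9} = #{S_9 ≥ 9} + #{S_9 ≥ 10} = 1 + 0 = 1.
#{M_9 = 8} = 2 - 1 = 1.
P(M_9 = 8) = 1/512 = 1/512

Answer: 1/512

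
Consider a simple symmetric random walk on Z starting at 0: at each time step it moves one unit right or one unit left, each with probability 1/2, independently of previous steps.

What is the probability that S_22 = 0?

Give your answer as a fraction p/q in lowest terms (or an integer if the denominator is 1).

To return to 0 after 22 steps: need exactly 11 steps of +1 and 11 of -1.
Favorable paths: C(22,11) = 705432
Total paths: 2^22 = 4194304
P = 705432/4194304 = 88179/524288

Answer: 88179/524288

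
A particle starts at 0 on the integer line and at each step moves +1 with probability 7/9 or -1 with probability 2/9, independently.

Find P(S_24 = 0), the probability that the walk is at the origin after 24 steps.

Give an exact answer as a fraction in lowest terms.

To be at 0 after 24 steps: need exactly 12 steps of +1 and 12 of -1.
Number of such sequences: C(24,12) = 2704156
Each has probability (7/9)^12 · (2/9)^12 = 56693912375296/79766443076872509863361
P = 2704156 · 56693912375296/79766443076872509863361 = 153309183313130930176/79766443076872509863361

Answer: 153309183313130930176/79766443076872509863361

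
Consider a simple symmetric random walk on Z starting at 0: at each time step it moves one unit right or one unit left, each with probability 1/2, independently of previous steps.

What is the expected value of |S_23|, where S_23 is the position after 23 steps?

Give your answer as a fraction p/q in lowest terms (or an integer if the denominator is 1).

S_23 takes values m ≡ 1 (mod 2) with |m| ≤ 23; P(S_23=m) = C(23,(23+m)/2)/2^23.
Total paths: 2^23 = 8388608
Distribution: P(S=-23)=1/8388608, P(S=-21)=23/8388608, P(S=-19)=253/8388608, P(S=-17)=1771/8388608, P(S=-15)=8855/8388608, P(S=-13)=33649/8388608, P(S=-11)=100947/8388608, P(S=-9)=245157/8388608, P(S=-7)=490314/8388608, P(S=-5)=817190/8388608, P(S=-3)=1144066/8388608, P(S=-1)=1352078/8388608, P(S=1)=1352078/8388608, P(S=3)=1144066/8388608, P(S=5)=817190/8388608, P(S=7)=490314/8388608, P(S=9)=245157/8388608, P(S=11)=100947/8388608, P(S=13)=33649/8388608, P(S=15)=8855/8388608, P(S=17)=1771/8388608, P(S=19)=253/8388608, P(S=21)=23/8388608, P(S=23)=1/8388608
E[|S_23|] = Σ_m |m|·P(S_23=m) = 32449872/8388608 = 2028117/524288

Answer: 2028117/524288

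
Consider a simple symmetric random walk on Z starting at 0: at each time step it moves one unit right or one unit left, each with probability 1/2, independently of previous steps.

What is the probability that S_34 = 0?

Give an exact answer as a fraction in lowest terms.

Answer: 583401555/4294967296

Derivation:
To return to 0 after 34 steps: need exactly 17 steps of +1 and 17 of -1.
Favorable paths: C(34,17) = 2333606220
Total paths: 2^34 = 17179869184
P = 2333606220/17179869184 = 583401555/4294967296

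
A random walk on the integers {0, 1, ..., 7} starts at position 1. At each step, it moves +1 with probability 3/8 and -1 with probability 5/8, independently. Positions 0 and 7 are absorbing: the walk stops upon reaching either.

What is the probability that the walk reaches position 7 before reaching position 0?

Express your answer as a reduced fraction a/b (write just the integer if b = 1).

Biased walk: p = 3/8, q = 5/8, r = q/p = 5/3
Gambler's ruin: P(hit 7 before 0 | start at 1) = (1 - r^a)/(1 - r^N)
r^1 = 5/3; r^7 = 78125/2187
P = (1 - 5/3) / (1 - 78125/2187) = -2/3 / -75938/2187 = 729/37969

Answer: 729/37969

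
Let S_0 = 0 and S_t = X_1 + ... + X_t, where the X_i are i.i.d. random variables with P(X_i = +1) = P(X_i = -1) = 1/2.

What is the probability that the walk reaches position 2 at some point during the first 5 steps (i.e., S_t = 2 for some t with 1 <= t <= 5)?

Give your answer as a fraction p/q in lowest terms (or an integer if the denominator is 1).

Count via complement. Let g(t,s) = #length-t paths at position s with S_1..S_t all ≠ 2.
g(t,s) = g(t-1,s-1) + g(t-1,s+1) for s ≠ 2; g(t,2) = 0.
t=0: g(0,0)=1
t=1: g(1,-1)=1 g(1,1)=1
t=2: g(2,-2)=1 g(2,0)=2
t=3: g(3,-3)=1 g(3,-1)=3 g(3,1)=2
t=4: g(4,-4)=1 g(4,-2)=4 g(4,0)=5
t=5: g(5,-5)=1 g(5,-3)=5 g(5,-1)=9 g(5,1)=5
Paths never hitting 2: Σ_s g(5,s) = 20
Paths hitting 2: 2^5 - 20 = 12
P = 12/32 = 3/8

Answer: 3/8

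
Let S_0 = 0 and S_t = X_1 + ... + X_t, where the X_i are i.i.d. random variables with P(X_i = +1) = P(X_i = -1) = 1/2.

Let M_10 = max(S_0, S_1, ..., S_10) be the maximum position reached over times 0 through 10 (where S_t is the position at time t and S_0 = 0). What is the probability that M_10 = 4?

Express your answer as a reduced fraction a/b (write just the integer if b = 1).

Answer: 15/128

Derivation:
Let M_10 = max(S_0,...,S_10). Use the reflection principle: for j ≥ 1, #{paths with M_10 ≥ j} = #{S_10 ≥ j} + #{S_10 ≥ j+1}.
By reflection, #{M_10 ≥ 4} = #{S_10 ≥ 4} + #{S_10 ≥ 5} = 176 + 56 = 232.
#{M_10 ≥ 5} = #{S_10 ≥ 5} + #{S_10 ≥ 6} = 56 + 56 = 112.
#{M_10 = 4} = 232 - 112 = 120.
P(M_10 = 4) = 120/1024 = 15/128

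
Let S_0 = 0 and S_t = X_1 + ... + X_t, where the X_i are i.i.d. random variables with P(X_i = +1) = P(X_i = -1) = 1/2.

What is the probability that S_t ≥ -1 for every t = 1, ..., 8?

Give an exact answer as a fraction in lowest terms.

Answer: 63/128

Derivation:
Let f(t,s) = #length-t paths at position s with S_1..S_t all ≥ -1.
f(t,s) = f(t-1,s-1) + f(t-1,s+1) for s ≥ -1; f(t,s) = 0 for s < -1.
t=0: f(0,0)=1
t=1: f(1,-1)=1 f(1,1)=1
t=2: f(2,0)=2 f(2,2)=1
t=3: f(3,-1)=2 f(3,1)=3 f(3,3)=1
t=4: f(4,0)=5 f(4,2)=4 f(4,4)=1
t=5: f(5,-1)=5 f(5,1)=9 f(5,3)=5 f(5,5)=1
t=6: f(6,0)=14 f(6,2)=14 f(6,4)=6 f(6,6)=1
t=7: f(7,-1)=14 f(7,1)=28 f(7,3)=20 f(7,5)=7 f(7,7)=1
t=8: f(8,0)=42 f(8,2)=48 f(8,4)=27 f(8,6)=8 f(8,8)=1
Σ_s f(8,s) = 126
P = 126/256 = 63/128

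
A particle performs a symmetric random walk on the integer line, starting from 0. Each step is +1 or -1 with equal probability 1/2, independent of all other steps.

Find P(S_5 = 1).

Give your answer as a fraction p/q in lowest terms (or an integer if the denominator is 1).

To reach position 1 after 5 steps: need 3 steps of +1 and 2 of -1.
Favorable paths: C(5,3) = 10
Total paths: 2^5 = 32
P = 10/32 = 5/16

Answer: 5/16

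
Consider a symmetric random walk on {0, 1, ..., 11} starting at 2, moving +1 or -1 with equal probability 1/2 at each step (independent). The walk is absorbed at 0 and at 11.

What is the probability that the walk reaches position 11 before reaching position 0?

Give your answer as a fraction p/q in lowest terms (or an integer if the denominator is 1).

Answer: 2/11

Derivation:
Symmetric walk (p = 1/2): the harmonic-function argument gives P(hit 11 before 0 | start at 2) = a/N.
P = 2/11 = 2/11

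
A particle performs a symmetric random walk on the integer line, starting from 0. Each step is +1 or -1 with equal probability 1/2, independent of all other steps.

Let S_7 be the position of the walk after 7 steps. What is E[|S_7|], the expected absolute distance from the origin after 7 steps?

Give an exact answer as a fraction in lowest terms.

S_7 takes values m ≡ 1 (mod 2) with |m| ≤ 7; P(S_7=m) = C(7,(7+m)/2)/2^7.
Total paths: 2^7 = 128
Distribution: P(S=-7)=1/128, P(S=-5)=7/128, P(S=-3)=21/128, P(S=-1)=35/128, P(S=1)=35/128, P(S=3)=21/128, P(S=5)=7/128, P(S=7)=1/128
E[|S_7|] = Σ_m |m|·P(S_7=m) = 280/128 = 35/16

Answer: 35/16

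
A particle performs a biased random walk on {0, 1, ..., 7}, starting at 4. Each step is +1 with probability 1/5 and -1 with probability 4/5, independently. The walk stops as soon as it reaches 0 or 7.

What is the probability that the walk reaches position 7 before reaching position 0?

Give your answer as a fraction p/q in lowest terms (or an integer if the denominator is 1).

Biased walk: p = 1/5, q = 4/5, r = q/p = 4
Gambler's ruin: P(hit 7 before 0 | start at 4) = (1 - r^a)/(1 - r^N)
r^4 = 256; r^7 = 16384
P = (1 - 256) / (1 - 16384) = -255 / -16383 = 85/5461

Answer: 85/5461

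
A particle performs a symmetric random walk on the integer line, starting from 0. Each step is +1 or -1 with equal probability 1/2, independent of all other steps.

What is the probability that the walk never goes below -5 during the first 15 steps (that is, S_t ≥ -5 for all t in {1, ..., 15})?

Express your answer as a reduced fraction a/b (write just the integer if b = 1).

Answer: 14443/16384

Derivation:
Let f(t,s) = #length-t paths at position s with S_1..S_t all ≥ -5.
f(t,s) = f(t-1,s-1) + f(t-1,s+1) for s ≥ -5; f(t,s) = 0 for s < -5.
t=0: f(0,0)=1
t=1: f(1,-1)=1 f(1,1)=1
t=2: f(2,-2)=1 f(2,0)=2 f(2,2)=1
t=3: f(3,-3)=1 f(3,-1)=3 f(3,1)=3 f(3,3)=1
t=4: f(4,-4)=1 f(4,-2)=4 f(4,0)=6 f(4,2)=4 f(4,4)=1
t=5: f(5,-5)=1 f(5,-3)=5 f(5,-1)=10 f(5,1)=10 f(5,3)=5 f(5,5)=1
t=6: f(6,-4)=6 f(6,-2)=15 f(6,0)=20 f(6,2)=15 f(6,4)=6 f(6,6)=1
t=7: f(7,-5)=6 f(7,-3)=21 f(7,-1)=35 f(7,1)=35 f(7,3)=21 f(7,5)=7 f(7,7)=1
t=8: f(8,-4)=27 f(8,-2)=56 f(8,0)=70 f(8,2)=56 f(8,4)=28 f(8,6)=8 f(8,8)=1
t=9: f(9,-5)=27 f(9,-3)=83 f(9,-1)=126 f(9,1)=126 f(9,3)=84 f(9,5)=36 f(9,7)=9 f(9,9)=1
t=10: f(10,-4)=110 f(10,-2)=209 f(10,0)=252 f(10,2)=210 f(10,4)=120 f(10,6)=45 f(10,8)=10 f(10,10)=1
t=11: f(11,-5)=110 f(11,-3)=319 f(11,-1)=461 f(11,1)=462 f(11,3)=330 f(11,5)=165 f(11,7)=55 f(11,9)=11 f(11,11)=1
t=12: f(12,-4)=429 f(12,-2)=780 f(12,0)=923 f(12,2)=792 f(12,4)=495 f(12,6)=220 f(12,8)=66 f(12,10)=12 f(12,12)=1
t=13: f(13,-5)=429 f(13,-3)=1209 f(13,-1)=1703 f(13,1)=1715 f(13,3)=1287 f(13,5)=715 f(13,7)=286 f(13,9)=78 f(13,11)=13 f(13,13)=1
t=14: f(14,-4)=1638 f(14,-2)=2912 f(14,0)=3418 f(14,2)=3002 f(14,4)=2002 f(14,6)=1001 f(14,8)=364 f(14,10)=91 f(14,12)=14 f(14,14)=1
t=15: f(15,-5)=1638 f(15,-3)=4550 f(15,-1)=6330 f(15,1)=6420 f(15,3)=5004 f(15,5)=3003 f(15,7)=1365 f(15,9)=455 f(15,11)=105 f(15,13)=15 f(15,15)=1
Σ_s f(15,s) = 28886
P = 28886/32768 = 14443/16384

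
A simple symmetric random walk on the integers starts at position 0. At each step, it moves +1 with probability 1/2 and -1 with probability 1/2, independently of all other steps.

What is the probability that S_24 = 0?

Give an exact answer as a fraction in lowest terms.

Answer: 676039/4194304

Derivation:
To return to 0 after 24 steps: need exactly 12 steps of +1 and 12 of -1.
Favorable paths: C(24,12) = 2704156
Total paths: 2^24 = 16777216
P = 2704156/16777216 = 676039/4194304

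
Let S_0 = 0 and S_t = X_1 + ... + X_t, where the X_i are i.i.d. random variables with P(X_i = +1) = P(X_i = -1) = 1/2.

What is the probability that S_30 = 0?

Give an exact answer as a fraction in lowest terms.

Answer: 9694845/67108864

Derivation:
To return to 0 after 30 steps: need exactly 15 steps of +1 and 15 of -1.
Favorable paths: C(30,15) = 155117520
Total paths: 2^30 = 1073741824
P = 155117520/1073741824 = 9694845/67108864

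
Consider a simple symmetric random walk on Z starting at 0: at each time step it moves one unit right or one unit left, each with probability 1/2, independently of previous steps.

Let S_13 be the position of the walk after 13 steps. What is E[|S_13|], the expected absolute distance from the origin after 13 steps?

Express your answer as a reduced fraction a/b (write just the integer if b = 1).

Answer: 3003/1024

Derivation:
S_13 takes values m ≡ 1 (mod 2) with |m| ≤ 13; P(S_13=m) = C(13,(13+m)/2)/2^13.
Total paths: 2^13 = 8192
Distribution: P(S=-13)=1/8192, P(S=-11)=13/8192, P(S=-9)=78/8192, P(S=-7)=286/8192, P(S=-5)=715/8192, P(S=-3)=1287/8192, P(S=-1)=1716/8192, P(S=1)=1716/8192, P(S=3)=1287/8192, P(S=5)=715/8192, P(S=7)=286/8192, P(S=9)=78/8192, P(S=11)=13/8192, P(S=13)=1/8192
E[|S_13|] = Σ_m |m|·P(S_13=m) = 24024/8192 = 3003/1024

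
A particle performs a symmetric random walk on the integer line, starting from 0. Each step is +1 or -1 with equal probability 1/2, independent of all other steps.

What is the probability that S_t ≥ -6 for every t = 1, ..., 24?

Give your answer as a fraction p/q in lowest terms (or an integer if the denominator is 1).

Let f(t,s) = #length-t paths at position s with S_1..S_t all ≥ -6.
f(t,s) = f(t-1,s-1) + f(t-1,s+1) for s ≥ -6; f(t,s) = 0 for s < -6.
t=0: f(0,0)=1
t=1: f(1,-1)=1 f(1,1)=1
t=2: f(2,-2)=1 f(2,0)=2 f(2,2)=1
t=3: f(3,-3)=1 f(3,-1)=3 f(3,1)=3 f(3,3)=1
t=4: f(4,-4)=1 f(4,-2)=4 f(4,0)=6 f(4,2)=4 f(4,4)=1
t=5: f(5,-5)=1 f(5,-3)=5 f(5,-1)=10 f(5,1)=10 f(5,3)=5 f(5,5)=1
t=6: f(6,-6)=1 f(6,-4)=6 f(6,-2)=15 f(6,0)=20 f(6,2)=15 f(6,4)=6 f(6,6)=1
t=7: f(7,-5)=7 f(7,-3)=21 f(7,-1)=35 f(7,1)=35 f(7,3)=21 f(7,5)=7 f(7,7)=1
t=8: f(8,-6)=7 f(8,-4)=28 f(8,-2)=56 f(8,0)=70 f(8,2)=56 f(8,4)=28 f(8,6)=8 f(8,8)=1
t=9: f(9,-5)=35 f(9,-3)=84 f(9,-1)=126 f(9,1)=126 f(9,3)=84 f(9,5)=36 f(9,7)=9 f(9,9)=1
t=10: f(10,-6)=35 f(10,-4)=119 f(10,-2)=210 f(10,0)=252 f(10,2)=210 f(10,4)=120 f(10,6)=45 f(10,8)=10 f(10,10)=1
t=11: f(11,-5)=154 f(11,-3)=329 f(11,-1)=462 f(11,1)=462 f(11,3)=330 f(11,5)=165 f(11,7)=55 f(11,9)=11 f(11,11)=1
t=12: f(12,-6)=154 f(12,-4)=483 f(12,-2)=791 f(12,0)=924 f(12,2)=792 f(12,4)=495 f(12,6)=220 f(12,8)=66 f(12,10)=12 f(12,12)=1
t=13: f(13,-5)=637 f(13,-3)=1274 f(13,-1)=1715 f(13,1)=1716 f(13,3)=1287 f(13,5)=715 f(13,7)=286 f(13,9)=78 f(13,11)=13 f(13,13)=1
t=14: f(14,-6)=637 f(14,-4)=1911 f(14,-2)=2989 f(14,0)=3431 f(14,2)=3003 f(14,4)=2002 f(14,6)=1001 f(14,8)=364 f(14,10)=91 f(14,12)=14 f(14,14)=1
t=15: f(15,-5)=2548 f(15,-3)=4900 f(15,-1)=6420 f(15,1)=6434 f(15,3)=5005 f(15,5)=3003 f(15,7)=1365 f(15,9)=455 f(15,11)=105 f(15,13)=15 f(15,15)=1
t=16: f(16,-6)=2548 f(16,-4)=7448 f(16,-2)=11320 f(16,0)=12854 f(16,2)=11439 f(16,4)=8008 f(16,6)=4368 f(16,8)=1820 f(16,10)=560 f(16,12)=120 f(16,14)=16 f(16,16)=1
t=17: f(17,-5)=9996 f(17,-3)=18768 f(17,-1)=24174 f(17,1)=24293 f(17,3)=19447 f(17,5)=12376 f(17,7)=6188 f(17,9)=2380 f(17,11)=680 f(17,13)=136 f(17,15)=17 f(17,17)=1
t=18: f(18,-6)=9996 f(18,-4)=28764 f(18,-2)=42942 f(18,0)=48467 f(18,2)=43740 f(18,4)=31823 f(18,6)=18564 f(18,8)=8568 f(18,10)=3060 f(18,12)=816 f(18,14)=153 f(18,16)=18 f(18,18)=1
t=19: f(19,-5)=38760 f(19,-3)=71706 f(19,-1)=91409 f(19,1)=92207 f(19,3)=75563 f(19,5)=50387 f(19,7)=27132 f(19,9)=11628 f(19,11)=3876 f(19,13)=969 f(19,15)=171 f(19,17)=19 f(19,19)=1
t=20: f(20,-6)=38760 f(20,-4)=110466 f(20,-2)=163115 f(20,0)=183616 f(20,2)=167770 f(20,4)=125950 f(20,6)=77519 f(20,8)=38760 f(20,10)=15504 f(20,12)=4845 f(20,14)=1140 f(20,16)=190 f(20,18)=20 f(20,20)=1
t=21: f(21,-5)=149226 f(21,-3)=273581 f(21,-1)=346731 f(21,1)=351386 f(21,3)=293720 f(21,5)=203469 f(21,7)=116279 f(21,9)=54264 f(21,11)=20349 f(21,13)=5985 f(21,15)=1330 f(21,17)=210 f(21,19)=21 f(21,21)=1
t=22: f(22,-6)=149226 f(22,-4)=422807 f(22,-2)=620312 f(22,0)=698117 f(22,2)=645106 f(22,4)=497189 f(22,6)=319748 f(22,8)=170543 f(22,10)=74613 f(22,12)=26334 f(22,14)=7315 f(22,16)=1540 f(22,18)=231 f(22,20)=22 f(22,22)=1
t=23: f(23,-5)=572033 f(23,-3)=1043119 f(23,-1)=1318429 f(23,1)=1343223 f(23,3)=1142295 f(23,5)=816937 f(23,7)=490291 f(23,9)=245156 f(23,11)=100947 f(23,13)=33649 f(23,15)=8855 f(23,17)=1771 f(23,19)=253 f(23,21)=23 f(23,23)=1
t=24: f(24,-6)=572033 f(24,-4)=1615152 f(24,-2)=2361548 f(24,0)=2661652 f(24,2)=2485518 f(24,4)=1959232 f(24,6)=1307228 f(24,8)=735447 f(24,10)=346103 f(24,12)=134596 f(24,14)=42504 f(24,16)=10626 f(24,18)=2024 f(24,20)=276 f(24,22)=24 f(24,24)=1
Σ_s f(24,s) = 14233964
P = 14233964/16777216 = 3558491/4194304

Answer: 3558491/4194304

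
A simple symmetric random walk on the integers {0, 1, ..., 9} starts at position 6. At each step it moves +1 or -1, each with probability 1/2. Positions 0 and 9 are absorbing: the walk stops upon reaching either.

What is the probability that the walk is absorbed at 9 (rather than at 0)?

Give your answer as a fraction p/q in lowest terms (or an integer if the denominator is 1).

Answer: 2/3

Derivation:
Symmetric walk (p = 1/2): the harmonic-function argument gives P(hit 9 before 0 | start at 6) = a/N.
P = 6/9 = 2/3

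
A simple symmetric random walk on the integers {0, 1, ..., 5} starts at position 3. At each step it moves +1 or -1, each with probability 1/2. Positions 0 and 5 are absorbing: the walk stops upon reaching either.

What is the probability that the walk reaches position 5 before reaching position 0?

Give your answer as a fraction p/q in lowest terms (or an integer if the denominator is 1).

Answer: 3/5

Derivation:
Symmetric walk (p = 1/2): the harmonic-function argument gives P(hit 5 before 0 | start at 3) = a/N.
P = 3/5 = 3/5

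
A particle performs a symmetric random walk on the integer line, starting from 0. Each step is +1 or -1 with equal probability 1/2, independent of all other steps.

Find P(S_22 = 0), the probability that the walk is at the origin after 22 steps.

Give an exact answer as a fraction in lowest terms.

Answer: 88179/524288

Derivation:
To return to 0 after 22 steps: need exactly 11 steps of +1 and 11 of -1.
Favorable paths: C(22,11) = 705432
Total paths: 2^22 = 4194304
P = 705432/4194304 = 88179/524288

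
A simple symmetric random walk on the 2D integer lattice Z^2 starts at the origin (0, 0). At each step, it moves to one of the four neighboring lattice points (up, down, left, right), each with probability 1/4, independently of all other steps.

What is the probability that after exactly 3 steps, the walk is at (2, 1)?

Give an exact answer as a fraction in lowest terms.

Let h be the number of horizontal steps (so 3-h are vertical). To end at (2,1) need (h+2)/2 right-steps and ((3-h)+1)/2 up-steps.
Sum over h with 2 ≤ h ≤ 2, h ≡ 0 (mod 2), 3-h ≡ 1 (mod 2):
h=2: C(3,2)·C(2,2)·C(1,1) = 3·1·1 = 3
Total favorable: 3
Total paths: 4^3 = 64
P = 3/64 = 3/64

Answer: 3/64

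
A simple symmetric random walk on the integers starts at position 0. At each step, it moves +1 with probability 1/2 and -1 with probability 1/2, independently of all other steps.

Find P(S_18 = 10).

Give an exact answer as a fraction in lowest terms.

Answer: 765/65536

Derivation:
To reach position 10 after 18 steps: need 14 steps of +1 and 4 of -1.
Favorable paths: C(18,14) = 3060
Total paths: 2^18 = 262144
P = 3060/262144 = 765/65536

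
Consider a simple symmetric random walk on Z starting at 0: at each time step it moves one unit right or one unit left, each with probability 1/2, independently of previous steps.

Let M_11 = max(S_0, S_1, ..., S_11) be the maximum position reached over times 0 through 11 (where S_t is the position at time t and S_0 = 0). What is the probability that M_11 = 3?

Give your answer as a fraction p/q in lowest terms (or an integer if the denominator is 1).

Answer: 165/1024

Derivation:
Let M_11 = max(S_0,...,S_11). Use the reflection principle: for j ≥ 1, #{paths with M_11 ≥ j} = #{S_11 ≥ j} + #{S_11 ≥ j+1}.
By reflection, #{M_11 ≥ 3} = #{S_11 ≥ 3} + #{S_11 ≥ 4} = 562 + 232 = 794.
#{M_11 ≥ 4} = #{S_11 ≥ 4} + #{S_11 ≥ 5} = 232 + 232 = 464.
#{M_11 = 3} = 794 - 464 = 330.
P(M_11 = 3) = 330/2048 = 165/1024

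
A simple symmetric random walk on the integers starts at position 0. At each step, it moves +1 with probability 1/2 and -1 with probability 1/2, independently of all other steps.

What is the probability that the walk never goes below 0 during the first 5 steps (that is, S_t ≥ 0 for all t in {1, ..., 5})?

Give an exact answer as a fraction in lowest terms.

Let f(t,s) = #length-t paths at position s with S_1..S_t all ≥ 0.
f(t,s) = f(t-1,s-1) + f(t-1,s+1) for s ≥ 0; f(t,s) = 0 for s < 0.
t=0: f(0,0)=1
t=1: f(1,1)=1
t=2: f(2,0)=1 f(2,2)=1
t=3: f(3,1)=2 f(3,3)=1
t=4: f(4,0)=2 f(4,2)=3 f(4,4)=1
t=5: f(5,1)=5 f(5,3)=4 f(5,5)=1
Σ_s f(5,s) = 10
P = 10/32 = 5/16

Answer: 5/16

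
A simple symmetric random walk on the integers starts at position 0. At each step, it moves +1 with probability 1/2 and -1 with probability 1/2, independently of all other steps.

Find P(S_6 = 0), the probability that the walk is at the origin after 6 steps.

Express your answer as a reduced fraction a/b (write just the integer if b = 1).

Answer: 5/16

Derivation:
To return to 0 after 6 steps: need exactly 3 steps of +1 and 3 of -1.
Favorable paths: C(6,3) = 20
Total paths: 2^6 = 64
P = 20/64 = 5/16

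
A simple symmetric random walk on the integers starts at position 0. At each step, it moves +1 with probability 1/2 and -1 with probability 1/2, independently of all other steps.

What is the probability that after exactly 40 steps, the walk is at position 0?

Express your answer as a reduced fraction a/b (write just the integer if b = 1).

To return to 0 after 40 steps: need exactly 20 steps of +1 and 20 of -1.
Favorable paths: C(40,20) = 137846528820
Total paths: 2^40 = 1099511627776
P = 137846528820/1099511627776 = 34461632205/274877906944

Answer: 34461632205/274877906944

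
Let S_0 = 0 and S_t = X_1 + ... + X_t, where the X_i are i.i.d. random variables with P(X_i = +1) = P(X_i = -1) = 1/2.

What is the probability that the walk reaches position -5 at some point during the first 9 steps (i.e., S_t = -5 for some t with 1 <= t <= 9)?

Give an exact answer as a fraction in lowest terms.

Answer: 7/64

Derivation:
Count via complement. Let g(t,s) = #length-t paths at position s with S_1..S_t all ≠ -5.
g(t,s) = g(t-1,s-1) + g(t-1,s+1) for s ≠ -5; g(t,-5) = 0.
t=0: g(0,0)=1
t=1: g(1,-1)=1 g(1,1)=1
t=2: g(2,-2)=1 g(2,0)=2 g(2,2)=1
t=3: g(3,-3)=1 g(3,-1)=3 g(3,1)=3 g(3,3)=1
t=4: g(4,-4)=1 g(4,-2)=4 g(4,0)=6 g(4,2)=4 g(4,4)=1
t=5: g(5,-3)=5 g(5,-1)=10 g(5,1)=10 g(5,3)=5 g(5,5)=1
t=6: g(6,-4)=5 g(6,-2)=15 g(6,0)=20 g(6,2)=15 g(6,4)=6 g(6,6)=1
t=7: g(7,-3)=20 g(7,-1)=35 g(7,1)=35 g(7,3)=21 g(7,5)=7 g(7,7)=1
t=8: g(8,-4)=20 g(8,-2)=55 g(8,0)=70 g(8,2)=56 g(8,4)=28 g(8,6)=8 g(8,8)=1
t=9: g(9,-3)=75 g(9,-1)=125 g(9,1)=126 g(9,3)=84 g(9,5)=36 g(9,7)=9 g(9,9)=1
Paths never hitting -5: Σ_s g(9,s) = 456
Paths hitting -5: 2^9 - 456 = 56
P = 56/512 = 7/64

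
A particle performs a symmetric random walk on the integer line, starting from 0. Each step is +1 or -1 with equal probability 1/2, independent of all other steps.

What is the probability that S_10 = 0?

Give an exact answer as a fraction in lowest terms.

Answer: 63/256

Derivation:
To reach position 0 after 10 steps: need 5 steps of +1 and 5 of -1.
Favorable paths: C(10,5) = 252
Total paths: 2^10 = 1024
P = 252/1024 = 63/256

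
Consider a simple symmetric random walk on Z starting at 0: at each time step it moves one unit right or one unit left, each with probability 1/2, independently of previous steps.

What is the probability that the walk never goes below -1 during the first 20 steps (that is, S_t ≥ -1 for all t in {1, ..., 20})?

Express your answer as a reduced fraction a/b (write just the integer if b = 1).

Answer: 88179/262144

Derivation:
Let f(t,s) = #length-t paths at position s with S_1..S_t all ≥ -1.
f(t,s) = f(t-1,s-1) + f(t-1,s+1) for s ≥ -1; f(t,s) = 0 for s < -1.
t=0: f(0,0)=1
t=1: f(1,-1)=1 f(1,1)=1
t=2: f(2,0)=2 f(2,2)=1
t=3: f(3,-1)=2 f(3,1)=3 f(3,3)=1
t=4: f(4,0)=5 f(4,2)=4 f(4,4)=1
t=5: f(5,-1)=5 f(5,1)=9 f(5,3)=5 f(5,5)=1
t=6: f(6,0)=14 f(6,2)=14 f(6,4)=6 f(6,6)=1
t=7: f(7,-1)=14 f(7,1)=28 f(7,3)=20 f(7,5)=7 f(7,7)=1
t=8: f(8,0)=42 f(8,2)=48 f(8,4)=27 f(8,6)=8 f(8,8)=1
t=9: f(9,-1)=42 f(9,1)=90 f(9,3)=75 f(9,5)=35 f(9,7)=9 f(9,9)=1
t=10: f(10,0)=132 f(10,2)=165 f(10,4)=110 f(10,6)=44 f(10,8)=10 f(10,10)=1
t=11: f(11,-1)=132 f(11,1)=297 f(11,3)=275 f(11,5)=154 f(11,7)=54 f(11,9)=11 f(11,11)=1
t=12: f(12,0)=429 f(12,2)=572 f(12,4)=429 f(12,6)=208 f(12,8)=65 f(12,10)=12 f(12,12)=1
t=13: f(13,-1)=429 f(13,1)=1001 f(13,3)=1001 f(13,5)=637 f(13,7)=273 f(13,9)=77 f(13,11)=13 f(13,13)=1
t=14: f(14,0)=1430 f(14,2)=2002 f(14,4)=1638 f(14,6)=910 f(14,8)=350 f(14,10)=90 f(14,12)=14 f(14,14)=1
t=15: f(15,-1)=1430 f(15,1)=3432 f(15,3)=3640 f(15,5)=2548 f(15,7)=1260 f(15,9)=440 f(15,11)=104 f(15,13)=15 f(15,15)=1
t=16: f(16,0)=4862 f(16,2)=7072 f(16,4)=6188 f(16,6)=3808 f(16,8)=1700 f(16,10)=544 f(16,12)=119 f(16,14)=16 f(16,16)=1
t=17: f(17,-1)=4862 f(17,1)=11934 f(17,3)=13260 f(17,5)=9996 f(17,7)=5508 f(17,9)=2244 f(17,11)=663 f(17,13)=135 f(17,15)=17 f(17,17)=1
t=18: f(18,0)=16796 f(18,2)=25194 f(18,4)=23256 f(18,6)=15504 f(18,8)=7752 f(18,10)=2907 f(18,12)=798 f(18,14)=152 f(18,16)=18 f(18,18)=1
t=19: f(19,-1)=16796 f(19,1)=41990 f(19,3)=48450 f(19,5)=38760 f(19,7)=23256 f(19,9)=10659 f(19,11)=3705 f(19,13)=950 f(19,15)=170 f(19,17)=19 f(19,19)=1
t=20: f(20,0)=58786 f(20,2)=90440 f(20,4)=87210 f(20,6)=62016 f(20,8)=33915 f(20,10)=14364 f(20,12)=4655 f(20,14)=1120 f(20,16)=189 f(20,18)=20 f(20,20)=1
Σ_s f(20,s) = 352716
P = 352716/1048576 = 88179/262144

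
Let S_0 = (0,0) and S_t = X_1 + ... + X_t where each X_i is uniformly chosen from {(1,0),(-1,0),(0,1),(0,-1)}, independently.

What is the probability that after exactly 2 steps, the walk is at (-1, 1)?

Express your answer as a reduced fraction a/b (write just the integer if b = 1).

Let h be the number of horizontal steps (so 2-h are vertical). To end at (-1,1) need (h-1)/2 right-steps and ((2-h)+1)/2 up-steps.
Sum over h with 1 ≤ h ≤ 1, h ≡ 1 (mod 2), 2-h ≡ 1 (mod 2):
h=1: C(2,1)·C(1,0)·C(1,1) = 2·1·1 = 2
Total favorable: 2
Total paths: 4^2 = 16
P = 2/16 = 1/8

Answer: 1/8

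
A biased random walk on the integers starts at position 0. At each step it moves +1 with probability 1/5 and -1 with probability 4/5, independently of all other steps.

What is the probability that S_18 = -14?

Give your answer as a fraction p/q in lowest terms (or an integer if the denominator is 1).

To reach position -14 after 18 steps: need 2 steps of +1 and 16 steps of -1.
Number of such sequences: C(18,2) = 153
Each has probability (1/5)^2 · (4/5)^16 = 4294967296/3814697265625
P = 153 · 4294967296/3814697265625 = 657129996288/3814697265625

Answer: 657129996288/3814697265625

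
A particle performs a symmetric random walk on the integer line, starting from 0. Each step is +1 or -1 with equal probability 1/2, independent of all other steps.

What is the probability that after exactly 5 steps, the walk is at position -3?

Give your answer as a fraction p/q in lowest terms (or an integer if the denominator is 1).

To reach position -3 after 5 steps: need 1 step of +1 and 4 of -1.
Favorable paths: C(5,1) = 5
Total paths: 2^5 = 32
P = 5/32 = 5/32

Answer: 5/32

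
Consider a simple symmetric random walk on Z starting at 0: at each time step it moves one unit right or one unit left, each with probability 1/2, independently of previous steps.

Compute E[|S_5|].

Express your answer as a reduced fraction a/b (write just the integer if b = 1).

Answer: 15/8

Derivation:
S_5 takes values m ≡ 1 (mod 2) with |m| ≤ 5; P(S_5=m) = C(5,(5+m)/2)/2^5.
Total paths: 2^5 = 32
Distribution: P(S=-5)=1/32, P(S=-3)=5/32, P(S=-1)=10/32, P(S=1)=10/32, P(S=3)=5/32, P(S=5)=1/32
E[|S_5|] = Σ_m |m|·P(S_5=m) = 60/32 = 15/8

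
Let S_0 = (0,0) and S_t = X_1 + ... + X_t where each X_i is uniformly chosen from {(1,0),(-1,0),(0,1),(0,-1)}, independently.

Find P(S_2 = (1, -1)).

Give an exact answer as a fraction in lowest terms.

Let h be the number of horizontal steps (so 2-h are vertical). To end at (1,-1) need (h+1)/2 right-steps and ((2-h)-1)/2 up-steps.
Sum over h with 1 ≤ h ≤ 1, h ≡ 1 (mod 2), 2-h ≡ 1 (mod 2):
h=1: C(2,1)·C(1,1)·C(1,0) = 2·1·1 = 2
Total favorable: 2
Total paths: 4^2 = 16
P = 2/16 = 1/8

Answer: 1/8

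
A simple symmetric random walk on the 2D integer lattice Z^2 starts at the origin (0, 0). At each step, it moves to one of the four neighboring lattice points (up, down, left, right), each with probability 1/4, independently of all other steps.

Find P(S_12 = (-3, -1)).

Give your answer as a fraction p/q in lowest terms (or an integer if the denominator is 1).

Let h be the number of horizontal steps (so 12-h are vertical). To end at (-3,-1) need (h-3)/2 right-steps and ((12-h)-1)/2 up-steps.
Sum over h with 3 ≤ h ≤ 11, h ≡ 1 (mod 2), 12-h ≡ 1 (mod 2):
h=3: C(12,3)·C(3,0)·C(9,4) = 220·1·126 = 27720
h=5: C(12,5)·C(5,1)·C(7,3) = 792·5·35 = 138600
h=7: C(12,7)·C(7,2)·C(5,2) = 792·21·10 = 166320
h=9: C(12,9)·C(9,3)·C(3,1) = 220·84·3 = 55440
h=11: C(12,11)·C(11,4)·C(1,0) = 12·330·1 = 3960
Total favorable: 392040
Total paths: 4^12 = 16777216
P = 392040/16777216 = 49005/2097152

Answer: 49005/2097152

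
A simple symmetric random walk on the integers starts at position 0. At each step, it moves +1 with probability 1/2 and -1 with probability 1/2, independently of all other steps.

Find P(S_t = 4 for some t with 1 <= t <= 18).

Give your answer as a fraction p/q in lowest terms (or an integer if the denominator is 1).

Answer: 11773/32768

Derivation:
Count via complement. Let g(t,s) = #length-t paths at position s with S_1..S_t all ≠ 4.
g(t,s) = g(t-1,s-1) + g(t-1,s+1) for s ≠ 4; g(t,4) = 0.
t=0: g(0,0)=1
t=1: g(1,-1)=1 g(1,1)=1
t=2: g(2,-2)=1 g(2,0)=2 g(2,2)=1
t=3: g(3,-3)=1 g(3,-1)=3 g(3,1)=3 g(3,3)=1
t=4: g(4,-4)=1 g(4,-2)=4 g(4,0)=6 g(4,2)=4
t=5: g(5,-5)=1 g(5,-3)=5 g(5,-1)=10 g(5,1)=10 g(5,3)=4
t=6: g(6,-6)=1 g(6,-4)=6 g(6,-2)=15 g(6,0)=20 g(6,2)=14
t=7: g(7,-7)=1 g(7,-5)=7 g(7,-3)=21 g(7,-1)=35 g(7,1)=34 g(7,3)=14
t=8: g(8,-8)=1 g(8,-6)=8 g(8,-4)=28 g(8,-2)=56 g(8,0)=69 g(8,2)=48
t=9: g(9,-9)=1 g(9,-7)=9 g(9,-5)=36 g(9,-3)=84 g(9,-1)=125 g(9,1)=117 g(9,3)=48
t=10: g(10,-10)=1 g(10,-8)=10 g(10,-6)=45 g(10,-4)=120 g(10,-2)=209 g(10,0)=242 g(10,2)=165
t=11: g(11,-11)=1 g(11,-9)=11 g(11,-7)=55 g(11,-5)=165 g(11,-3)=329 g(11,-1)=451 g(11,1)=407 g(11,3)=165
t=12: g(12,-12)=1 g(12,-10)=12 g(12,-8)=66 g(12,-6)=220 g(12,-4)=494 g(12,-2)=780 g(12,0)=858 g(12,2)=572
t=13: g(13,-13)=1 g(13,-11)=13 g(13,-9)=78 g(13,-7)=286 g(13,-5)=714 g(13,-3)=1274 g(13,-1)=1638 g(13,1)=1430 g(13,3)=572
t=14: g(14,-14)=1 g(14,-12)=14 g(14,-10)=91 g(14,-8)=364 g(14,-6)=1000 g(14,-4)=1988 g(14,-2)=2912 g(14,0)=3068 g(14,2)=2002
t=15: g(15,-15)=1 g(15,-13)=15 g(15,-11)=105 g(15,-9)=455 g(15,-7)=1364 g(15,-5)=2988 g(15,-3)=4900 g(15,-1)=5980 g(15,1)=5070 g(15,3)=2002
t=16: g(16,-16)=1 g(16,-14)=16 g(16,-12)=120 g(16,-10)=560 g(16,-8)=1819 g(16,-6)=4352 g(16,-4)=7888 g(16,-2)=10880 g(16,0)=11050 g(16,2)=7072
t=17: g(17,-17)=1 g(17,-15)=17 g(17,-13)=136 g(17,-11)=680 g(17,-9)=2379 g(17,-7)=6171 g(17,-5)=12240 g(17,-3)=18768 g(17,-1)=21930 g(17,1)=18122 g(17,3)=7072
t=18: g(18,-18)=1 g(18,-16)=18 g(18,-14)=153 g(18,-12)=816 g(18,-10)=3059 g(18,-8)=8550 g(18,-6)=18411 g(18,-4)=31008 g(18,-2)=40698 g(18,0)=40052 g(18,2)=25194
Paths never hitting 4: Σ_s g(18,s) = 167960
Paths hitting 4: 2^18 - 167960 = 94184
P = 94184/262144 = 11773/32768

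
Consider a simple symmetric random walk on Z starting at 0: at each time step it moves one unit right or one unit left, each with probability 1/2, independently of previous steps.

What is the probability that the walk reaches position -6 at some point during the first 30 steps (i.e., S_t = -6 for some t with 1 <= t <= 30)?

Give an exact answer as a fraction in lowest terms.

Count via complement. Let g(t,s) = #length-t paths at position s with S_1..S_t all ≠ -6.
g(t,s) = g(t-1,s-1) + g(t-1,s+1) for s ≠ -6; g(t,-6) = 0.
t=0: g(0,0)=1
t=1: g(1,-1)=1 g(1,1)=1
t=2: g(2,-2)=1 g(2,0)=2 g(2,2)=1
t=3: g(3,-3)=1 g(3,-1)=3 g(3,1)=3 g(3,3)=1
t=4: g(4,-4)=1 g(4,-2)=4 g(4,0)=6 g(4,2)=4 g(4,4)=1
t=5: g(5,-5)=1 g(5,-3)=5 g(5,-1)=10 g(5,1)=10 g(5,3)=5 g(5,5)=1
t=6: g(6,-4)=6 g(6,-2)=15 g(6,0)=20 g(6,2)=15 g(6,4)=6 g(6,6)=1
t=7: g(7,-5)=6 g(7,-3)=21 g(7,-1)=35 g(7,1)=35 g(7,3)=21 g(7,5)=7 g(7,7)=1
t=8: g(8,-4)=27 g(8,-2)=56 g(8,0)=70 g(8,2)=56 g(8,4)=28 g(8,6)=8 g(8,8)=1
t=9: g(9,-5)=27 g(9,-3)=83 g(9,-1)=126 g(9,1)=126 g(9,3)=84 g(9,5)=36 g(9,7)=9 g(9,9)=1
t=10: g(10,-4)=110 g(10,-2)=209 g(10,0)=252 g(10,2)=210 g(10,4)=120 g(10,6)=45 g(10,8)=10 g(10,10)=1
t=11: g(11,-5)=110 g(11,-3)=319 g(11,-1)=461 g(11,1)=462 g(11,3)=330 g(11,5)=165 g(11,7)=55 g(11,9)=11 g(11,11)=1
t=12: g(12,-4)=429 g(12,-2)=780 g(12,0)=923 g(12,2)=792 g(12,4)=495 g(12,6)=220 g(12,8)=66 g(12,10)=12 g(12,12)=1
t=13: g(13,-5)=429 g(13,-3)=1209 g(13,-1)=1703 g(13,1)=1715 g(13,3)=1287 g(13,5)=715 g(13,7)=286 g(13,9)=78 g(13,11)=13 g(13,13)=1
t=14: g(14,-4)=1638 g(14,-2)=2912 g(14,0)=3418 g(14,2)=3002 g(14,4)=2002 g(14,6)=1001 g(14,8)=364 g(14,10)=91 g(14,12)=14 g(14,14)=1
t=15: g(15,-5)=1638 g(15,-3)=4550 g(15,-1)=6330 g(15,1)=6420 g(15,3)=5004 g(15,5)=3003 g(15,7)=1365 g(15,9)=455 g(15,11)=105 g(15,13)=15 g(15,15)=1
t=16: g(16,-4)=6188 g(16,-2)=10880 g(16,0)=12750 g(16,2)=11424 g(16,4)=8007 g(16,6)=4368 g(16,8)=1820 g(16,10)=560 g(16,12)=120 g(16,14)=16 g(16,16)=1
t=17: g(17,-5)=6188 g(17,-3)=17068 g(17,-1)=23630 g(17,1)=24174 g(17,3)=19431 g(17,5)=12375 g(17,7)=6188 g(17,9)=2380 g(17,11)=680 g(17,13)=136 g(17,15)=17 g(17,17)=1
t=18: g(18,-4)=23256 g(18,-2)=40698 g(18,0)=47804 g(18,2)=43605 g(18,4)=31806 g(18,6)=18563 g(18,8)=8568 g(18,10)=3060 g(18,12)=816 g(18,14)=153 g(18,16)=18 g(18,18)=1
t=19: g(19,-5)=23256 g(19,-3)=63954 g(19,-1)=88502 g(19,1)=91409 g(19,3)=75411 g(19,5)=50369 g(19,7)=27131 g(19,9)=11628 g(19,11)=3876 g(19,13)=969 g(19,15)=171 g(19,17)=19 g(19,19)=1
t=20: g(20,-4)=87210 g(20,-2)=152456 g(20,0)=179911 g(20,2)=166820 g(20,4)=125780 g(20,6)=77500 g(20,8)=38759 g(20,10)=15504 g(20,12)=4845 g(20,14)=1140 g(20,16)=190 g(20,18)=20 g(20,20)=1
t=21: g(21,-5)=87210 g(21,-3)=239666 g(21,-1)=332367 g(21,1)=346731 g(21,3)=292600 g(21,5)=203280 g(21,7)=116259 g(21,9)=54263 g(21,11)=20349 g(21,13)=5985 g(21,15)=1330 g(21,17)=210 g(21,19)=21 g(21,21)=1
t=22: g(22,-4)=326876 g(22,-2)=572033 g(22,0)=679098 g(22,2)=639331 g(22,4)=495880 g(22,6)=319539 g(22,8)=170522 g(22,10)=74612 g(22,12)=26334 g(22,14)=7315 g(22,16)=1540 g(22,18)=231 g(22,20)=22 g(22,22)=1
t=23: g(23,-5)=326876 g(23,-3)=898909 g(23,-1)=1251131 g(23,1)=1318429 g(23,3)=1135211 g(23,5)=815419 g(23,7)=490061 g(23,9)=245134 g(23,11)=100946 g(23,13)=33649 g(23,15)=8855 g(23,17)=1771 g(23,19)=253 g(23,21)=23 g(23,23)=1
t=24: g(24,-4)=1225785 g(24,-2)=2150040 g(24,0)=2569560 g(24,2)=2453640 g(24,4)=1950630 g(24,6)=1305480 g(24,8)=735195 g(24,10)=346080 g(24,12)=134595 g(24,14)=42504 g(24,16)=10626 g(24,18)=2024 g(24,20)=276 g(24,22)=24 g(24,24)=1
t=25: g(25,-5)=1225785 g(25,-3)=3375825 g(25,-1)=4719600 g(25,1)=5023200 g(25,3)=4404270 g(25,5)=3256110 g(25,7)=2040675 g(25,9)=1081275 g(25,11)=480675 g(25,13)=177099 g(25,15)=53130 g(25,17)=12650 g(25,19)=2300 g(25,21)=300 g(25,23)=25 g(25,25)=1
t=26: g(26,-4)=4601610 g(26,-2)=8095425 g(26,0)=9742800 g(26,2)=9427470 g(26,4)=7660380 g(26,6)=5296785 g(26,8)=3121950 g(26,10)=1561950 g(26,12)=657774 g(26,14)=230229 g(26,16)=65780 g(26,18)=14950 g(26,20)=2600 g(26,22)=325 g(26,24)=26 g(26,26)=1
t=27: g(27,-5)=4601610 g(27,-3)=12697035 g(27,-1)=17838225 g(27,1)=19170270 g(27,3)=17087850 g(27,5)=12957165 g(27,7)=8418735 g(27,9)=4683900 g(27,11)=2219724 g(27,13)=888003 g(27,15)=296009 g(27,17)=80730 g(27,19)=17550 g(27,21)=2925 g(27,23)=351 g(27,25)=27 g(27,27)=1
t=28: g(28,-4)=17298645 g(28,-2)=30535260 g(28,0)=37008495 g(28,2)=36258120 g(28,4)=30045015 g(28,6)=21375900 g(28,8)=13102635 g(28,10)=6903624 g(28,12)=3107727 g(28,14)=1184012 g(28,16)=376739 g(28,18)=98280 g(28,20)=20475 g(28,22)=3276 g(28,24)=378 g(28,26)=28 g(28,28)=1
t=29: g(29,-5)=17298645 g(29,-3)=47833905 g(29,-1)=67543755 g(29,1)=73266615 g(29,3)=66303135 g(29,5)=51420915 g(29,7)=34478535 g(29,9)=20006259 g(29,11)=10011351 g(29,13)=4291739 g(29,15)=1560751 g(29,17)=475019 g(29,19)=118755 g(29,21)=23751 g(29,23)=3654 g(29,25)=406 g(29,27)=29 g(29,29)=1
t=30: g(30,-4)=65132550 g(30,-2)=115377660 g(30,0)=140810370 g(30,2)=139569750 g(30,4)=117724050 g(30,6)=85899450 g(30,8)=54484794 g(30,10)=30017610 g(30,12)=14303090 g(30,14)=5852490 g(30,16)=2035770 g(30,18)=593774 g(30,20)=142506 g(30,22)=27405 g(30,24)=4060 g(30,26)=435 g(30,28)=30 g(30,30)=1
Paths never hitting -6: Σ_s g(30,s) = 771975795
Paths hitting -6: 2^30 - 771975795 = 301766029
P = 301766029/1073741824 = 301766029/1073741824

Answer: 301766029/1073741824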